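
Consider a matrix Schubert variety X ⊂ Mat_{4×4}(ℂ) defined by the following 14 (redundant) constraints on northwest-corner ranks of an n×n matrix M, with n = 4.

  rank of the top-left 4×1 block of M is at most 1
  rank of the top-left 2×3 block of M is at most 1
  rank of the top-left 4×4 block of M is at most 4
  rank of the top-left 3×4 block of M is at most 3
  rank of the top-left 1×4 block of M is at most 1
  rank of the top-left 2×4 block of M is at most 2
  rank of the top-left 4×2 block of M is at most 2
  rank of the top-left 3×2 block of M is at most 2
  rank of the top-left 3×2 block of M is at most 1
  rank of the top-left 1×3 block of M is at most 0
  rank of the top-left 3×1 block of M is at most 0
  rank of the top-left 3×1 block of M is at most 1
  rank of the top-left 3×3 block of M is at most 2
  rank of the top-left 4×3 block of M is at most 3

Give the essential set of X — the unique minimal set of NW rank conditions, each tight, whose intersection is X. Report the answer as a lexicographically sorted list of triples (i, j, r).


Reconstructing r_w from the 14 given conditions:

  0, 0, 0, 1
  0, 1, 1, 2
  0, 1, 2, 3
  1, 2, 3, 4

the unique w with this rank table is (4, 2, 3, 1).

Rothe diagram D(w) (5 cells), 2 SE-corners (essential conditions):

[(1, 3, 0), (3, 1, 0)]


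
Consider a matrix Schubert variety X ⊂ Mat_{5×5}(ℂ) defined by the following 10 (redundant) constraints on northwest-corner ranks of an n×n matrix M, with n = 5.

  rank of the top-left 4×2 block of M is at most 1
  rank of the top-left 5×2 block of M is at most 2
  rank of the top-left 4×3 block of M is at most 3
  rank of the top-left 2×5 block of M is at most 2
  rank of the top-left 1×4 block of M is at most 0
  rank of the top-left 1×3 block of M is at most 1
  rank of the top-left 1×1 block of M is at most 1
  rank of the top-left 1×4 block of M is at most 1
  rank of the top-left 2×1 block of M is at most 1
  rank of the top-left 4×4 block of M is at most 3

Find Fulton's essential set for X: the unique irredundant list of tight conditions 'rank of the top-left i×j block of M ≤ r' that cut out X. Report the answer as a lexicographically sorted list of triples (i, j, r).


Computing R[i][j] = min implied NW-rank bound (n=5, 10 conditions):

  i=1: 0  0  0  0  1
  i=2: 1  1  1  1  2
  i=3: 1  1  2  2  3
  i=4: 1  1  2  3  4
  i=5: 1  2  3  4  5

second differences of R give the permutation w = (5, 1, 3, 4, 2).

2 SE-corners of the 6-cell Rothe diagram give Ess(w):

[(1, 4, 0), (4, 2, 1)]


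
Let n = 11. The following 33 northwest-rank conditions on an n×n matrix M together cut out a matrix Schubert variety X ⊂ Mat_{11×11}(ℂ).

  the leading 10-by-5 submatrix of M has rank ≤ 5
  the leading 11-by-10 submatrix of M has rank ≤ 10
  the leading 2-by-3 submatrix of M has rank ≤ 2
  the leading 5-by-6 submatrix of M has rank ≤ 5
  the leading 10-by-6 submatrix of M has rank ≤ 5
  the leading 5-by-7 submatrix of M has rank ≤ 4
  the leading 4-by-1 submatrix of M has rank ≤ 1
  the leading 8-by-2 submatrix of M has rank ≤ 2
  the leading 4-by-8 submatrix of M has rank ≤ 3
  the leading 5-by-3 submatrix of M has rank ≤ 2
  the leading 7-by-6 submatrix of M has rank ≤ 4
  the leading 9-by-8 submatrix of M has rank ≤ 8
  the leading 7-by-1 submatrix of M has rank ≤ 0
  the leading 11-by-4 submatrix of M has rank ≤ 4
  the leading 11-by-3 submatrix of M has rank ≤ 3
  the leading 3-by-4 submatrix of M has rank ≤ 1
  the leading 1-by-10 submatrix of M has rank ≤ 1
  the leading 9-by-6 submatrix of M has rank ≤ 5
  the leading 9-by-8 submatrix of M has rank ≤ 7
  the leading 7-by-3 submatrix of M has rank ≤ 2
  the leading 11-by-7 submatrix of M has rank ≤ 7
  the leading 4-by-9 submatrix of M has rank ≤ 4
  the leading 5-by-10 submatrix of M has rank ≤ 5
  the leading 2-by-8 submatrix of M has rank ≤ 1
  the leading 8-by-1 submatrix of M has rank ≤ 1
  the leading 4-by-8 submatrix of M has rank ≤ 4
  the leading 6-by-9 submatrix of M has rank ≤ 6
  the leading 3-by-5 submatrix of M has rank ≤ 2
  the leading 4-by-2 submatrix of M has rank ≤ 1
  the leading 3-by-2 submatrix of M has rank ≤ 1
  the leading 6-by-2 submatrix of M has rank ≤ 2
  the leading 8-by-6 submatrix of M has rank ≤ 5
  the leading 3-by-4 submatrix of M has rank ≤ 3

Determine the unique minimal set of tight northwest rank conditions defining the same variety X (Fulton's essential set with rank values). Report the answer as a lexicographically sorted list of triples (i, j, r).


Recovering R(i,j) via the rank-extension bound from the 33 conditions:

  R[1]: 0 | 1 | 1 | 1 | 1 | 1 | 1 | 1 | 1 | 1 | 1
  R[2]: 0 | 1 | 1 | 1 | 1 | 1 | 1 | 1 | 2 | 2 | 2
  R[3]: 0 | 1 | 1 | 1 | 2 | 2 | 2 | 2 | 3 | 3 | 3
  R[4]: 0 | 1 | 2 | 2 | 3 | 3 | 3 | 3 | 4 | 4 | 4
  R[5]: 0 | 1 | 2 | 3 | 4 | 4 | 4 | 4 | 5 | 5 | 5
  R[6]: 0 | 1 | 2 | 3 | 4 | 4 | 5 | 5 | 6 | 6 | 6
  R[7]: 0 | 1 | 2 | 3 | 4 | 4 | 5 | 6 | 7 | 7 | 7
  R[8]: 1 | 2 | 3 | 4 | 5 | 5 | 6 | 7 | 8 | 8 | 8
  R[9]: 1 | 2 | 3 | 4 | 5 | 5 | 6 | 7 | 8 | 9 | 9
  R[10]: 1 | 2 | 3 | 4 | 5 | 5 | 6 | 7 | 8 | 9 | 10
  R[11]: 1 | 2 | 3 | 4 | 5 | 6 | 7 | 8 | 9 | 10 | 11

second differences of R give the permutation w = (2, 9, 5, 3, 4, 7, 8, 1, 10, 11, 6).

|D(w)|=19, |Ess(w)|=5:

[(2, 8, 1), (3, 4, 1), (7, 1, 0), (7, 6, 4), (10, 6, 5)]


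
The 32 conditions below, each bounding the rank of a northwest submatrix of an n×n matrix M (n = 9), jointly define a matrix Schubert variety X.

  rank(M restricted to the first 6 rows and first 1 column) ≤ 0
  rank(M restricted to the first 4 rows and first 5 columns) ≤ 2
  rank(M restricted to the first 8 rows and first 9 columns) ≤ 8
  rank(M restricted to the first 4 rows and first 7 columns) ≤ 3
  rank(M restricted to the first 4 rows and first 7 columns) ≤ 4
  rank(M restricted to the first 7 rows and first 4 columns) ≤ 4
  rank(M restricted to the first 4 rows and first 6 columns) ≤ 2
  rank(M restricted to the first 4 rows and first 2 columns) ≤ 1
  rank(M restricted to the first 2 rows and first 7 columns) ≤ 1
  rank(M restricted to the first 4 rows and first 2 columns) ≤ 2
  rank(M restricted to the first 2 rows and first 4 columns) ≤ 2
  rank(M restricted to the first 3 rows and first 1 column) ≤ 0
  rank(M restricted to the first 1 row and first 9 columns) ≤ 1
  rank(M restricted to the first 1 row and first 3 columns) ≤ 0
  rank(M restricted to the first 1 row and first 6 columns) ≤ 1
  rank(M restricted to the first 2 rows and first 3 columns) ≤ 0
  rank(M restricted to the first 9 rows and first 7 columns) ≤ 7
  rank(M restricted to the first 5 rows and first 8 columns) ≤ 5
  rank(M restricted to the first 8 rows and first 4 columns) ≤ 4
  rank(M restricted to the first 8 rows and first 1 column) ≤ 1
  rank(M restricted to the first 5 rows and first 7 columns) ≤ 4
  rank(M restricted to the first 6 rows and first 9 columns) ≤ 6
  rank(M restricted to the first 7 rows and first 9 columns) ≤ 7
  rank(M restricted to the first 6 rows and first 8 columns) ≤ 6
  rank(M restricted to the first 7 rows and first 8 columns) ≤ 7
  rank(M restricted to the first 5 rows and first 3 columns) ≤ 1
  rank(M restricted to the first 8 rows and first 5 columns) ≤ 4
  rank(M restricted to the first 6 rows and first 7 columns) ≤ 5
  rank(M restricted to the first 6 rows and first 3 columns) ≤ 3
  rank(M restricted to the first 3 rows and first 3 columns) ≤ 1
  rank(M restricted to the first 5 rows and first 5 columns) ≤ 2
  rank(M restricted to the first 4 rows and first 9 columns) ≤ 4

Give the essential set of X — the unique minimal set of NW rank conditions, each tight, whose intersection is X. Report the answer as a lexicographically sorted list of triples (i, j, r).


The tightest implied rank at each (i,j), from the 32 conditions:

  R[1]: 0  0  0  1  1  1  1  1  1
  R[2]: 0  0  0  1  1  1  1  2  2
  R[3]: 0  1  1  2  2  2  2  3  3
  R[4]: 0  1  1  2  2  2  3  4  4
  R[5]: 0  1  1  2  2  3  4  5  5
  R[6]: 0  1  2  3  3  4  5  6  6
  R[7]: 1  2  3  4  4  5  6  7  7
  R[8]: 1  2  3  4  4  5  6  7  8
  R[9]: 1  2  3  4  5  6  7  8  9

giving w = (4, 8, 2, 7, 6, 3, 1, 9, 5) via Δ²R.

ℓ(w)=19; the 7 essential cells (i,j,r):

[(2, 3, 0), (2, 7, 1), (4, 6, 2), (5, 3, 1), (5, 5, 2), (6, 1, 0), (8, 5, 4)]


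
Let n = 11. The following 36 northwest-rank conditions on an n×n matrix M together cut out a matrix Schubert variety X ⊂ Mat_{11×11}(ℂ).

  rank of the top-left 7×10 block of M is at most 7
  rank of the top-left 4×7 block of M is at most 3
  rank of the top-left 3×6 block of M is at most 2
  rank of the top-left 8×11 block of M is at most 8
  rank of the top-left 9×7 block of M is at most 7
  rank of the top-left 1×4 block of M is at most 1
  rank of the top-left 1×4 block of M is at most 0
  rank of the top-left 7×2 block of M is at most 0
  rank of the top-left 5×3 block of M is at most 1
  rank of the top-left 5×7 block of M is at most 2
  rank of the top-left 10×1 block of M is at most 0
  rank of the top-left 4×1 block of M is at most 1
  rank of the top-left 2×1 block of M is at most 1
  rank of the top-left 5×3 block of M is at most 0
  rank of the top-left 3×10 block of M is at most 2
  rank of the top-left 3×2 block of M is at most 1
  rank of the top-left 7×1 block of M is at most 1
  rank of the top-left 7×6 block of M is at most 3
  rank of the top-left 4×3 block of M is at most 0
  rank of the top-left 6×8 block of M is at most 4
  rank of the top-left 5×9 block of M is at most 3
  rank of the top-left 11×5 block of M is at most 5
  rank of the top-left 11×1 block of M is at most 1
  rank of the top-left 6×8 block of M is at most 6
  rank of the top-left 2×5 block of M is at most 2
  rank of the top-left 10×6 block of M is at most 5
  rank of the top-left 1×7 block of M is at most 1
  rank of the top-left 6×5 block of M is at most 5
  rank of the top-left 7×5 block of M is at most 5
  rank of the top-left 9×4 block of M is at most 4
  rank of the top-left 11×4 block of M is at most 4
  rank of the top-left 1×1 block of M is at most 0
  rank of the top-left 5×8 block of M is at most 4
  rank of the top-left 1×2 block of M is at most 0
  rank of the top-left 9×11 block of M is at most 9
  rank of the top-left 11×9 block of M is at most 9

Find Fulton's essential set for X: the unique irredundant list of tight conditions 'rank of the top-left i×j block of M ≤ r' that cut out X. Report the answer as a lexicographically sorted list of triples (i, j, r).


Recovering R(i,j) via the rank-extension bound from the 36 conditions:

  R[1]: 0 | 0 | 0 | 0 | 1 | 1 | 1 | 1 | 1 | 1 | 1
  R[2]: 0 | 0 | 0 | 1 | 2 | 2 | 2 | 2 | 2 | 2 | 2
  R[3]: 0 | 0 | 0 | 1 | 2 | 2 | 2 | 2 | 2 | 2 | 3
  R[4]: 0 | 0 | 0 | 1 | 2 | 2 | 2 | 3 | 3 | 3 | 4
  R[5]: 0 | 0 | 0 | 1 | 2 | 2 | 2 | 3 | 3 | 4 | 5
  R[6]: 0 | 0 | 1 | 2 | 3 | 3 | 3 | 4 | 4 | 5 | 6
  R[7]: 0 | 0 | 1 | 2 | 3 | 3 | 4 | 5 | 5 | 6 | 7
  R[8]: 0 | 1 | 2 | 3 | 4 | 4 | 5 | 6 | 6 | 7 | 8
  R[9]: 0 | 1 | 2 | 3 | 4 | 5 | 6 | 7 | 7 | 8 | 9
  R[10]: 0 | 1 | 2 | 3 | 4 | 5 | 6 | 7 | 8 | 9 | 10
  R[11]: 1 | 2 | 3 | 4 | 5 | 6 | 7 | 8 | 9 | 10 | 11

reading off 1-entries of Δ²R: w = (5, 4, 11, 8, 10, 3, 7, 2, 6, 9, 1).

|D(w)|=34, |Ess(w)|=8:

[(1, 4, 0), (3, 10, 2), (5, 3, 0), (5, 7, 2), (5, 9, 3), (7, 2, 0), (7, 6, 3), (10, 1, 0)]


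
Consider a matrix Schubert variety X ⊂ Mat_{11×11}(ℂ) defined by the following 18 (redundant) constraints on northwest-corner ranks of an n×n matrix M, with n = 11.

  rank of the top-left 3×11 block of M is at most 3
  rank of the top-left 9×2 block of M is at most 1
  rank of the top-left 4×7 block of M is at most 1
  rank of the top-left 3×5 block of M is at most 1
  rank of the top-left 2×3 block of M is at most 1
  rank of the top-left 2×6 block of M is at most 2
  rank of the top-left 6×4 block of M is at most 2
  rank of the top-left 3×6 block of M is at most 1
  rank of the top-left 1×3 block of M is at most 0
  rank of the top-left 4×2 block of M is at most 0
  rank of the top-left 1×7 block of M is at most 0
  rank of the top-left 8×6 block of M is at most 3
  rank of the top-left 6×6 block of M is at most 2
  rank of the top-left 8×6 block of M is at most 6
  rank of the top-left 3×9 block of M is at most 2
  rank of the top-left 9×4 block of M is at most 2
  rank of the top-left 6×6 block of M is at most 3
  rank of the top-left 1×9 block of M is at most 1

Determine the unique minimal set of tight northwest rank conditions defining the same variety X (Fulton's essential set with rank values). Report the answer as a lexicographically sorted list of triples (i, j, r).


Rank table r_w(11×11) implied by the 18 constraints:

  row 1: 0 0 0 0 0 0 0 1 1 1 1
  row 2: 0 0 1 1 1 1 1 2 2 2 2
  row 3: 0 0 1 1 1 1 1 2 2 3 3
  row 4: 0 0 1 1 1 1 1 2 3 4 4
  row 5: 1 1 2 2 2 2 2 3 4 5 5
  row 6: 1 1 2 2 2 2 3 4 5 6 6
  row 7: 1 1 2 2 3 3 4 5 6 7 7
  row 8: 1 1 2 2 3 3 4 5 6 7 8
  row 9: 1 1 2 2 3 4 5 6 7 8 9
  row 10: 1 2 3 3 4 5 6 7 8 9 10
  row 11: 1 2 3 4 5 6 7 8 9 10 11

the unique w with this rank table is (8, 3, 10, 9, 1, 7, 5, 11, 6, 2, 4).

Fulton essential set (8 of the 33 Rothe cells):

[(1, 7, 0), (3, 9, 2), (4, 2, 0), (4, 7, 1), (6, 6, 2), (8, 6, 3), (9, 2, 1), (9, 4, 2)]


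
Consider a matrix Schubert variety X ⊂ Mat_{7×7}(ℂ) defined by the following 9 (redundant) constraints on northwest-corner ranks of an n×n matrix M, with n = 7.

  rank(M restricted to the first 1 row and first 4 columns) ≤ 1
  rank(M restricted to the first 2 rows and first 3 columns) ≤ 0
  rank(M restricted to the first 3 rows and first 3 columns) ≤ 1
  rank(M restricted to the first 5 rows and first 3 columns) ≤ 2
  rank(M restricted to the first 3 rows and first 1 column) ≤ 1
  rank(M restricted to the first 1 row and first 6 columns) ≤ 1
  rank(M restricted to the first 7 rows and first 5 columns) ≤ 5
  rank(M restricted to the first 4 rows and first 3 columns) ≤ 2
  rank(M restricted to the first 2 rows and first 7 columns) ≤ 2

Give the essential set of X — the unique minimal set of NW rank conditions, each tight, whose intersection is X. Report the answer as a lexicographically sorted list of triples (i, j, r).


Propagating the 9 rank bounds to every northwest block:

  R[1]: 0, 0, 0, 1, 1, 1, 1
  R[2]: 0, 0, 0, 1, 2, 2, 2
  R[3]: 1, 1, 1, 2, 3, 3, 3
  R[4]: 1, 2, 2, 3, 4, 4, 4
  R[5]: 1, 2, 2, 3, 4, 5, 5
  R[6]: 1, 2, 3, 4, 5, 6, 6
  R[7]: 1, 2, 3, 4, 5, 6, 7

giving w = (4, 5, 1, 2, 6, 3, 7) via Δ²R.

Fulton essential set (2 of the 7 Rothe cells):

[(2, 3, 0), (5, 3, 2)]


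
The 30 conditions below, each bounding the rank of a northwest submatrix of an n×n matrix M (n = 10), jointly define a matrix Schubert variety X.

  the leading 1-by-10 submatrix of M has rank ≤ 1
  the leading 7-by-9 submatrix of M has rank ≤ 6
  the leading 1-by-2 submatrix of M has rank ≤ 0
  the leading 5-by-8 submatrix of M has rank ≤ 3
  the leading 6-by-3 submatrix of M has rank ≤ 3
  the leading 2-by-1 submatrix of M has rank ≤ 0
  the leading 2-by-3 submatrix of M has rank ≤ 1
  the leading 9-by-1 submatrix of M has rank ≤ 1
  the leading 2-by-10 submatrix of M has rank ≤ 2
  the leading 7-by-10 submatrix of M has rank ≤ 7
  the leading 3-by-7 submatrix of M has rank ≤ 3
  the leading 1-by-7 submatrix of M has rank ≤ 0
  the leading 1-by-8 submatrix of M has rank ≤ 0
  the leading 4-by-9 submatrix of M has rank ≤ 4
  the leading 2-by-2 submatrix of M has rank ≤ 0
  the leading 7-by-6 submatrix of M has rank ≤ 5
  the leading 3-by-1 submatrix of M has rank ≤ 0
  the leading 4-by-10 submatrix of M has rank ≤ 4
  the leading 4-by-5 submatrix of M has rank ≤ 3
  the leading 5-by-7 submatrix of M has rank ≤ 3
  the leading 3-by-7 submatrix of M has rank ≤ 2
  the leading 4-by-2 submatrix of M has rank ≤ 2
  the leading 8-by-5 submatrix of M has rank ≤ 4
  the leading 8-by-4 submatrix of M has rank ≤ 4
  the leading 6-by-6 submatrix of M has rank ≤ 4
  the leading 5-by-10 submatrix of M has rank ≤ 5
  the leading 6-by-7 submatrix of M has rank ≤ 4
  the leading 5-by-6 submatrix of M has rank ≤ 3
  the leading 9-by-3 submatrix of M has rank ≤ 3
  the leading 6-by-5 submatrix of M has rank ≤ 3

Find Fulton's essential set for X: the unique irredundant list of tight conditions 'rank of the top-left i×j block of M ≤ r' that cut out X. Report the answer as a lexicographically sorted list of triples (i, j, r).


The tightest implied rank at each (i,j), from the 30 conditions:

  i=1: 0 0 0 0 0 0 0 0 1 1
  i=2: 0 0 1 1 1 1 1 1 2 2
  i=3: 0 1 2 2 2 2 2 2 3 3
  i=4: 1 2 3 3 3 3 3 3 4 4
  i=5: 1 2 3 3 3 3 3 3 4 5
  i=6: 1 2 3 3 3 4 4 4 5 6
  i=7: 1 2 3 4 4 5 5 5 6 7
  i=8: 1 2 3 4 4 5 6 6 7 8
  i=9: 1 2 3 4 5 6 7 7 8 9
  i=10: 1 2 3 4 5 6 7 8 9 10

the unique w with this rank table is (9, 3, 2, 1, 10, 6, 4, 7, 5, 8).

ℓ(w)=19; the 6 essential cells (i,j,r):

[(1, 8, 0), (2, 2, 0), (3, 1, 0), (5, 8, 3), (6, 5, 3), (8, 5, 4)]


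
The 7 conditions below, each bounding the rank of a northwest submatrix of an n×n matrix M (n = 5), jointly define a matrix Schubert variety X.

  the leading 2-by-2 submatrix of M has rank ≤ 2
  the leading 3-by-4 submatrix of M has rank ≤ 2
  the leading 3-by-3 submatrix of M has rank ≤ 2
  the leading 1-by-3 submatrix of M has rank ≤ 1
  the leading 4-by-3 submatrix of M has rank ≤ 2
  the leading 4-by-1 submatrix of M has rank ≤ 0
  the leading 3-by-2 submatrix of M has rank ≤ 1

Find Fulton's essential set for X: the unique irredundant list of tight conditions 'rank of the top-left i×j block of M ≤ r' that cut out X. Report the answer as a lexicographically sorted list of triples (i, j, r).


Reconstructing r_w from the 7 given conditions:

  0, 1, 1, 1, 1
  0, 1, 2, 2, 2
  0, 1, 2, 2, 3
  0, 1, 2, 3, 4
  1, 2, 3, 4, 5

reading off 1-entries of Δ²R: w = (2, 3, 5, 4, 1).

|D(w)|=5, |Ess(w)|=2:

[(3, 4, 2), (4, 1, 0)]


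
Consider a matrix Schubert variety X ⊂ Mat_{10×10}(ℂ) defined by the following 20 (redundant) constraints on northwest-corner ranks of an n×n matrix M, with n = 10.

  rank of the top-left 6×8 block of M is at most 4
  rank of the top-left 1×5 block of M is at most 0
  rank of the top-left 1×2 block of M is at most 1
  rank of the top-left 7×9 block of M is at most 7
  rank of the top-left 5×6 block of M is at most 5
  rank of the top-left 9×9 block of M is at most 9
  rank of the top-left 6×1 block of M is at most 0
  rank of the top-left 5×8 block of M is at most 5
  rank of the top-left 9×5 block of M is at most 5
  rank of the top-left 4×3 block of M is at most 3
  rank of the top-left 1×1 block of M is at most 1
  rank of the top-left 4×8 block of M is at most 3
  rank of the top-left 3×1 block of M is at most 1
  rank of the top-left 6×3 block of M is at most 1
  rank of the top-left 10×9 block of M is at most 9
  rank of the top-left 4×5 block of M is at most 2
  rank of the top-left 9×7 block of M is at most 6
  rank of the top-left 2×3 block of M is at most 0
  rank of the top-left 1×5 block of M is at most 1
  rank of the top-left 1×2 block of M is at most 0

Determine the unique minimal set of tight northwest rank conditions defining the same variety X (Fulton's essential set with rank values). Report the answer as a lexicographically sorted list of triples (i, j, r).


Propagating the 20 rank bounds to every northwest block:

  row 1: 0 | 0 | 0 | 0 | 0 | 1 | 1 | 1 | 1 | 1
  row 2: 0 | 0 | 0 | 1 | 1 | 2 | 2 | 2 | 2 | 2
  row 3: 0 | 1 | 1 | 2 | 2 | 3 | 3 | 3 | 3 | 3
  row 4: 0 | 1 | 1 | 2 | 2 | 3 | 3 | 3 | 4 | 4
  row 5: 0 | 1 | 1 | 2 | 3 | 4 | 4 | 4 | 5 | 5
  row 6: 0 | 1 | 1 | 2 | 3 | 4 | 4 | 4 | 5 | 6
  row 7: 1 | 2 | 2 | 3 | 4 | 5 | 5 | 5 | 6 | 7
  row 8: 1 | 2 | 3 | 4 | 5 | 6 | 6 | 6 | 7 | 8
  row 9: 1 | 2 | 3 | 4 | 5 | 6 | 6 | 7 | 8 | 9
  row 10: 1 | 2 | 3 | 4 | 5 | 6 | 7 | 8 | 9 | 10

so w = (6, 4, 2, 9, 5, 10, 1, 3, 8, 7).

8 SE-corners of the 21-cell Rothe diagram give Ess(w):

[(1, 5, 0), (2, 3, 0), (4, 5, 2), (4, 8, 3), (6, 1, 0), (6, 3, 1), (6, 8, 4), (9, 7, 6)]


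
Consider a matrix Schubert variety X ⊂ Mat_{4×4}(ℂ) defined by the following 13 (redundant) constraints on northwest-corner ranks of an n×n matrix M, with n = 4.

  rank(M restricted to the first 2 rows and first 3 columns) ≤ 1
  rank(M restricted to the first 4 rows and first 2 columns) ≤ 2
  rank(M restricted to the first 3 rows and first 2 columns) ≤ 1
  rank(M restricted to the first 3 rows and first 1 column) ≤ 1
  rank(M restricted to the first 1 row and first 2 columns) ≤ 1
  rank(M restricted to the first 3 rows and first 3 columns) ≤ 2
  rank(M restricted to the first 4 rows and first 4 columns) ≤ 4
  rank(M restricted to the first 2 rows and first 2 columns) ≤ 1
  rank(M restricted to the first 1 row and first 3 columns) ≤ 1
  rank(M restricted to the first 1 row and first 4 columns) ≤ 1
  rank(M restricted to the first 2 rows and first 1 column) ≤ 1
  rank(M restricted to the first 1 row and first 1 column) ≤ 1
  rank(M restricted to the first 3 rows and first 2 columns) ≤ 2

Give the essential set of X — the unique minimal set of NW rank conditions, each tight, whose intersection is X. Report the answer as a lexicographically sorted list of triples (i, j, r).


Propagating the 13 rank bounds to every northwest block:

  1, 1, 1, 1
  1, 1, 1, 2
  1, 1, 2, 3
  1, 2, 3, 4

giving w = (1, 4, 3, 2) via Δ²R.

D(w) has 3 cells with 2 SE-corners; essential set:

[(2, 3, 1), (3, 2, 1)]


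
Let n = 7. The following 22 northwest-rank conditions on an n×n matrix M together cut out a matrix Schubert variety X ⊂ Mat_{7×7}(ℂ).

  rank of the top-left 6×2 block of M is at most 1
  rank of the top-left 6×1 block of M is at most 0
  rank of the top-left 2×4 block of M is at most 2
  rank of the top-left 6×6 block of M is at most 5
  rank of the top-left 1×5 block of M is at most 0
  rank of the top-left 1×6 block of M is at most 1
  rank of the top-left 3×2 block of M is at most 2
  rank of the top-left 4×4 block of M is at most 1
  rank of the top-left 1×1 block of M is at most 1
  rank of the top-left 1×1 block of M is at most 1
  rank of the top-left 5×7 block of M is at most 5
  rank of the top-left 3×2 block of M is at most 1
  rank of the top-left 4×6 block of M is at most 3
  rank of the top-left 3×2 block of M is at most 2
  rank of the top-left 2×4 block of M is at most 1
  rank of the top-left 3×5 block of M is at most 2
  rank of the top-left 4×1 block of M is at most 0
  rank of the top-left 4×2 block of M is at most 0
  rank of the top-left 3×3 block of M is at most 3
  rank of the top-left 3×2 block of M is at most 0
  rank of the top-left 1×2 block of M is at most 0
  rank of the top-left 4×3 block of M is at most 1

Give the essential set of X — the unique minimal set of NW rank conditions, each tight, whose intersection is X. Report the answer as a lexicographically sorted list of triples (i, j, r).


Recovering R(i,j) via the rank-extension bound from the 22 conditions:

  R[1]: 0, 0, 0, 0, 0, 1, 1
  R[2]: 0, 0, 1, 1, 1, 2, 2
  R[3]: 0, 0, 1, 1, 2, 3, 3
  R[4]: 0, 0, 1, 1, 2, 3, 4
  R[5]: 0, 1, 2, 2, 3, 4, 5
  R[6]: 0, 1, 2, 3, 4, 5, 6
  R[7]: 1, 2, 3, 4, 5, 6, 7

hence w(1..7) = (6, 3, 5, 7, 2, 4, 1).

4 SE-corners of the 15-cell Rothe diagram give Ess(w):

[(1, 5, 0), (4, 2, 0), (4, 4, 1), (6, 1, 0)]


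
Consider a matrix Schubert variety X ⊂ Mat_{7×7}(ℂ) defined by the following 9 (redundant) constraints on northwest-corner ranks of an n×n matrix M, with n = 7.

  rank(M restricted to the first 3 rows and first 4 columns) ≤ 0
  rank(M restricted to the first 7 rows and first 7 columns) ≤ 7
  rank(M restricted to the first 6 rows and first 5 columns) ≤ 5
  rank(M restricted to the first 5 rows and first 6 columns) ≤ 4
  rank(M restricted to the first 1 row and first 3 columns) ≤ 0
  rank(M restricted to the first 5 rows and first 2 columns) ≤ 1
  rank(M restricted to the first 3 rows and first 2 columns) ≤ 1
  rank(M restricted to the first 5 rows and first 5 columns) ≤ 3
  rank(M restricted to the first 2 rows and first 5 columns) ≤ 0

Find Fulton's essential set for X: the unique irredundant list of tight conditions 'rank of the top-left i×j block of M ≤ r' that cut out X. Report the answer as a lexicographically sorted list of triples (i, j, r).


The tightest implied rank at each (i,j), from the 9 conditions:

  row 1: 0 0 0 0 0 1 1
  row 2: 0 0 0 0 0 1 2
  row 3: 0 0 0 0 1 2 3
  row 4: 1 1 1 1 2 3 4
  row 5: 1 1 2 2 3 4 5
  row 6: 1 2 3 3 4 5 6
  row 7: 1 2 3 4 5 6 7

hence w(1..7) = (6, 7, 5, 1, 3, 2, 4).

Fulton essential set (3 of the 15 Rothe cells):

[(2, 5, 0), (3, 4, 0), (5, 2, 1)]


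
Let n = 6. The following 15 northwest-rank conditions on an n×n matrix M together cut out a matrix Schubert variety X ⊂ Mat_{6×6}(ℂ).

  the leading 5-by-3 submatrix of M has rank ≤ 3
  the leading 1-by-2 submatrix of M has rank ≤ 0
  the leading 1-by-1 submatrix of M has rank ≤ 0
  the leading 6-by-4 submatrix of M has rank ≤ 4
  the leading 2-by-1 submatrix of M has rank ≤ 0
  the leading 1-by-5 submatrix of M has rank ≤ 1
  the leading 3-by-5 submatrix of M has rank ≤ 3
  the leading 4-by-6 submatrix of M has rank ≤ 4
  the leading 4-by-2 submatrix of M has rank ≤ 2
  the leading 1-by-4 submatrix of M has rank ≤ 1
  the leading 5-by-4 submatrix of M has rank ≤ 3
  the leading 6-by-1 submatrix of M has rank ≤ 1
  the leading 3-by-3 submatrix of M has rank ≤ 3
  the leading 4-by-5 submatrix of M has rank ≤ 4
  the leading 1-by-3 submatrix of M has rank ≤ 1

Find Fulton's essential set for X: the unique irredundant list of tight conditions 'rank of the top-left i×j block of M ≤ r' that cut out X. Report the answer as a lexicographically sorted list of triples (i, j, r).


The tightest implied rank at each (i,j), from the 15 conditions:

  R[1]: 0 | 0 | 1 | 1 | 1 | 1
  R[2]: 0 | 1 | 2 | 2 | 2 | 2
  R[3]: 1 | 2 | 3 | 3 | 3 | 3
  R[4]: 1 | 2 | 3 | 3 | 4 | 4
  R[5]: 1 | 2 | 3 | 3 | 4 | 5
  R[6]: 1 | 2 | 3 | 4 | 5 | 6

giving w = (3, 2, 1, 5, 6, 4) via Δ²R.

3 SE-corners of the 5-cell Rothe diagram give Ess(w):

[(1, 2, 0), (2, 1, 0), (5, 4, 3)]


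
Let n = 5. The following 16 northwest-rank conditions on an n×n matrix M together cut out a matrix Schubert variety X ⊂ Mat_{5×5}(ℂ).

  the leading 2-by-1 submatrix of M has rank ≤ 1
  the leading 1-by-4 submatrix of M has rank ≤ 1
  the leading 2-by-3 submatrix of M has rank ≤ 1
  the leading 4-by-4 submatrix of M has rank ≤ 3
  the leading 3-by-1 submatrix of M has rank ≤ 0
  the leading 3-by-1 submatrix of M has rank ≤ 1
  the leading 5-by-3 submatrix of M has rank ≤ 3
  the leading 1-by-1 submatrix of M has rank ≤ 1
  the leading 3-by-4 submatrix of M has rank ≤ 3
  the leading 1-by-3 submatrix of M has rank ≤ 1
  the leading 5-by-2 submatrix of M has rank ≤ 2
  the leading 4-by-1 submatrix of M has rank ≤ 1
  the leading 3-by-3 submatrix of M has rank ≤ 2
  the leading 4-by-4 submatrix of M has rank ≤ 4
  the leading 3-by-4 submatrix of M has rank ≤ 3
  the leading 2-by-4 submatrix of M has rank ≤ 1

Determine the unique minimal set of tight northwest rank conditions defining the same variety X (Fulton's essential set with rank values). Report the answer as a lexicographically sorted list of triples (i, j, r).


Reconstructing r_w from the 16 given conditions:

  0, 1, 1, 1, 1
  0, 1, 1, 1, 2
  0, 1, 2, 2, 3
  1, 2, 3, 3, 4
  1, 2, 3, 4, 5

reading off 1-entries of Δ²R: w = (2, 5, 3, 1, 4).

Rothe diagram D(w) (5 cells), 2 SE-corners (essential conditions):

[(2, 4, 1), (3, 1, 0)]


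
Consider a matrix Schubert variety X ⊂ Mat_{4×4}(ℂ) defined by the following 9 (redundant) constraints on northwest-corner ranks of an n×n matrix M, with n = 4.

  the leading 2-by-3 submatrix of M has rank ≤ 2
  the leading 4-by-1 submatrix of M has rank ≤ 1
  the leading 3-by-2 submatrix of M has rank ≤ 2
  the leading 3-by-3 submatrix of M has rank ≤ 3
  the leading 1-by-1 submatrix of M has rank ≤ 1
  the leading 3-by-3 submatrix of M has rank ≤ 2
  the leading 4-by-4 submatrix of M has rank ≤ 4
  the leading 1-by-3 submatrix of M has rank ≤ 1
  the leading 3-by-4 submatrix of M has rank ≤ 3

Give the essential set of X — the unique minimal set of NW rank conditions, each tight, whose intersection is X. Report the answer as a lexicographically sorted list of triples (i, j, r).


Recovering R(i,j) via the rank-extension bound from the 9 conditions:

  i=1: 1 1 1 1
  i=2: 1 2 2 2
  i=3: 1 2 2 3
  i=4: 1 2 3 4

second differences of R give the permutation w = (1, 2, 4, 3).

|D(w)|=1, |Ess(w)|=1:

[(3, 3, 2)]


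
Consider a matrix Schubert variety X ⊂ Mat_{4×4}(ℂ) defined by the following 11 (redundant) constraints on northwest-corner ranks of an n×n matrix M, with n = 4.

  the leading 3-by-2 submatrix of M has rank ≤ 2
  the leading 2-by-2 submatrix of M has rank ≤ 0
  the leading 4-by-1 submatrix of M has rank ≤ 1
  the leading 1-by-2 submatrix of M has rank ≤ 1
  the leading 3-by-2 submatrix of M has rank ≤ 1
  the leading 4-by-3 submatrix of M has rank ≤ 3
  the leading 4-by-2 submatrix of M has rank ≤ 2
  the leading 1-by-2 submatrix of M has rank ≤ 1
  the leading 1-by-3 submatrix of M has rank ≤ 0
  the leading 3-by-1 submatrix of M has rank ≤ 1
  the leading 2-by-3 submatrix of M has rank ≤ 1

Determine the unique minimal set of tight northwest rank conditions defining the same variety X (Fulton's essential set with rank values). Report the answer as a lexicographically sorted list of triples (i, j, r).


Reconstructing r_w from the 11 given conditions:

  i=1: 0 0 0 1
  i=2: 0 0 1 2
  i=3: 1 1 2 3
  i=4: 1 2 3 4

giving w = (4, 3, 1, 2) via Δ²R.

2 SE-corners of the 5-cell Rothe diagram give Ess(w):

[(1, 3, 0), (2, 2, 0)]


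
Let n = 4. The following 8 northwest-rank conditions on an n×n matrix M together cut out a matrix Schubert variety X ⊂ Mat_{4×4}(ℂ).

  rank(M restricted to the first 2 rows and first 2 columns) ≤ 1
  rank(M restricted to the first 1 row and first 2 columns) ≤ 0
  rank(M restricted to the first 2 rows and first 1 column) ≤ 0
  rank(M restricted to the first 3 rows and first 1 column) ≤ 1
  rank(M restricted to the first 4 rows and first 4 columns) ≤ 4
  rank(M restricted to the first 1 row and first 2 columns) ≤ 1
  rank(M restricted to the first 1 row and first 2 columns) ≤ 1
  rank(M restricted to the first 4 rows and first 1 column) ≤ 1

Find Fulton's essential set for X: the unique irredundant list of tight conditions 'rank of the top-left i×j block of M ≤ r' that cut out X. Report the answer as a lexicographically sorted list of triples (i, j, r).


Reconstructing r_w from the 8 given conditions:

  row 1: 0, 0, 1, 1
  row 2: 0, 1, 2, 2
  row 3: 1, 2, 3, 3
  row 4: 1, 2, 3, 4

hence w(1..4) = (3, 2, 1, 4).

ℓ(w)=3; the 2 essential cells (i,j,r):

[(1, 2, 0), (2, 1, 0)]


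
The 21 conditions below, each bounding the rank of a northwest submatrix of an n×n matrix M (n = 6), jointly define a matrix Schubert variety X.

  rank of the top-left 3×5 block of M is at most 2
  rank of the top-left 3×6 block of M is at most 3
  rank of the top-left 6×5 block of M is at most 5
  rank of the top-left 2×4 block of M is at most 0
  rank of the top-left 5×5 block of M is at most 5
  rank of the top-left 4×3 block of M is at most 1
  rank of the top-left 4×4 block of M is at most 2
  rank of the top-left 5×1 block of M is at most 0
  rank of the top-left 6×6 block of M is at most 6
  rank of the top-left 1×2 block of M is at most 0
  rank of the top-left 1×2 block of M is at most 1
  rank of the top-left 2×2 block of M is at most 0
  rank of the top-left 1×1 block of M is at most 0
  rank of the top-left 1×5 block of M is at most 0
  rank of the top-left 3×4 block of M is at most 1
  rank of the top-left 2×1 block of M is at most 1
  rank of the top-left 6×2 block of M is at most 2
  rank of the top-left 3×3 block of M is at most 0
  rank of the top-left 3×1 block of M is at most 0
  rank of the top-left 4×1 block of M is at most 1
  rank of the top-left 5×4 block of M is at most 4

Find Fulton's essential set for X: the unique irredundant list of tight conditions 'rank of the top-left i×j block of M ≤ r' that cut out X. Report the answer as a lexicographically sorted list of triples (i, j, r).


Reconstructing r_w from the 21 given conditions:

  i=1: 0  0  0  0  0  1
  i=2: 0  0  0  0  1  2
  i=3: 0  0  0  1  2  3
  i=4: 0  1  1  2  3  4
  i=5: 0  1  2  3  4  5
  i=6: 1  2  3  4  5  6

reading off 1-entries of Δ²R: w = (6, 5, 4, 2, 3, 1).

|D(w)|=14, |Ess(w)|=4:

[(1, 5, 0), (2, 4, 0), (3, 3, 0), (5, 1, 0)]


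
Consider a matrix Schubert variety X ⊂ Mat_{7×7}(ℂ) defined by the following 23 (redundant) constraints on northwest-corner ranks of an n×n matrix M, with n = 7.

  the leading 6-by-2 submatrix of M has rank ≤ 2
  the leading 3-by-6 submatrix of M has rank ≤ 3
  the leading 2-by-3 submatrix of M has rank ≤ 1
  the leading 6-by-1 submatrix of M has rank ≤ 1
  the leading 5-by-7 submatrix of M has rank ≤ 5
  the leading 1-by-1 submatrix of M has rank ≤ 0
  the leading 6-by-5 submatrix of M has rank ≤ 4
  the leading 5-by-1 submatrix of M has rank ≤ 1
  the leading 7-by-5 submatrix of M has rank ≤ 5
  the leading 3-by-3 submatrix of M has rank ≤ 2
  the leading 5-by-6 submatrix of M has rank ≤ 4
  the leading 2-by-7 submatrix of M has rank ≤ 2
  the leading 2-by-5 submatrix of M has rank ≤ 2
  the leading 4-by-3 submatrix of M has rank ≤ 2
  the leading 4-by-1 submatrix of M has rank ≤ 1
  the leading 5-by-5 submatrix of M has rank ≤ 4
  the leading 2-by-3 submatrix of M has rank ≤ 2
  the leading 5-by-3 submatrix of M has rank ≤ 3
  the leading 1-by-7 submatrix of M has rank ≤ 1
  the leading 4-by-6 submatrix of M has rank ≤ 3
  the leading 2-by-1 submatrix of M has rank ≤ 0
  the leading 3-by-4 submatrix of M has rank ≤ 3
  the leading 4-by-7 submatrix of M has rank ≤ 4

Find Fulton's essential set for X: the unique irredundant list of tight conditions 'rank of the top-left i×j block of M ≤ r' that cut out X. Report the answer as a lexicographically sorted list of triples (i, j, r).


Rank table r_w(7×7) implied by the 23 constraints:

  R[1]: 0 | 1 | 1 | 1 | 1 | 1 | 1
  R[2]: 0 | 1 | 1 | 2 | 2 | 2 | 2
  R[3]: 1 | 2 | 2 | 3 | 3 | 3 | 3
  R[4]: 1 | 2 | 2 | 3 | 3 | 3 | 4
  R[5]: 1 | 2 | 3 | 4 | 4 | 4 | 5
  R[6]: 1 | 2 | 3 | 4 | 4 | 5 | 6
  R[7]: 1 | 2 | 3 | 4 | 5 | 6 | 7

second differences of R give the permutation w = (2, 4, 1, 7, 3, 6, 5).

|D(w)|=7, |Ess(w)|=5:

[(2, 1, 0), (2, 3, 1), (4, 3, 2), (4, 6, 3), (6, 5, 4)]


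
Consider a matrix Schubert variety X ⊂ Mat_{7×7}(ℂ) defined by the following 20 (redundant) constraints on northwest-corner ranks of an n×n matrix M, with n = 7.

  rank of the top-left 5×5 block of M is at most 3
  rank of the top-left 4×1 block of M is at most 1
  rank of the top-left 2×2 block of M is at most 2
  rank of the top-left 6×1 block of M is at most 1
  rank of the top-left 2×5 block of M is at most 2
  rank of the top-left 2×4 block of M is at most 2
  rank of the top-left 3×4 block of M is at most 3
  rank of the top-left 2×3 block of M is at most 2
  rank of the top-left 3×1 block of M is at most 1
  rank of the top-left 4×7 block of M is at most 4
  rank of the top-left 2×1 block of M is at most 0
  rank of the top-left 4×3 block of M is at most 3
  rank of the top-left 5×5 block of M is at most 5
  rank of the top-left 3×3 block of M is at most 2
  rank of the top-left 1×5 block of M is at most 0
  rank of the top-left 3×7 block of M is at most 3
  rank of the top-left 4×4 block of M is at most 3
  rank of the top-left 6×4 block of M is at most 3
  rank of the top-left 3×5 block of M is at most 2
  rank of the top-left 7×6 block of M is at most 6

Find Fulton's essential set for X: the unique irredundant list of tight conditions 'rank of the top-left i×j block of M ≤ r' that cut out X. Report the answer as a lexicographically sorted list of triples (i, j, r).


Recovering R(i,j) via the rank-extension bound from the 20 conditions:

  R[1]: 0  0  0  0  0  1  1
  R[2]: 0  1  1  1  1  2  2
  R[3]: 1  2  2  2  2  3  3
  R[4]: 1  2  3  3  3  4  4
  R[5]: 1  2  3  3  3  4  5
  R[6]: 1  2  3  3  4  5  6
  R[7]: 1  2  3  4  5  6  7

giving w = (6, 2, 1, 3, 7, 5, 4) via Δ²R.

D(w) has 9 cells with 4 SE-corners; essential set:

[(1, 5, 0), (2, 1, 0), (5, 5, 3), (6, 4, 3)]


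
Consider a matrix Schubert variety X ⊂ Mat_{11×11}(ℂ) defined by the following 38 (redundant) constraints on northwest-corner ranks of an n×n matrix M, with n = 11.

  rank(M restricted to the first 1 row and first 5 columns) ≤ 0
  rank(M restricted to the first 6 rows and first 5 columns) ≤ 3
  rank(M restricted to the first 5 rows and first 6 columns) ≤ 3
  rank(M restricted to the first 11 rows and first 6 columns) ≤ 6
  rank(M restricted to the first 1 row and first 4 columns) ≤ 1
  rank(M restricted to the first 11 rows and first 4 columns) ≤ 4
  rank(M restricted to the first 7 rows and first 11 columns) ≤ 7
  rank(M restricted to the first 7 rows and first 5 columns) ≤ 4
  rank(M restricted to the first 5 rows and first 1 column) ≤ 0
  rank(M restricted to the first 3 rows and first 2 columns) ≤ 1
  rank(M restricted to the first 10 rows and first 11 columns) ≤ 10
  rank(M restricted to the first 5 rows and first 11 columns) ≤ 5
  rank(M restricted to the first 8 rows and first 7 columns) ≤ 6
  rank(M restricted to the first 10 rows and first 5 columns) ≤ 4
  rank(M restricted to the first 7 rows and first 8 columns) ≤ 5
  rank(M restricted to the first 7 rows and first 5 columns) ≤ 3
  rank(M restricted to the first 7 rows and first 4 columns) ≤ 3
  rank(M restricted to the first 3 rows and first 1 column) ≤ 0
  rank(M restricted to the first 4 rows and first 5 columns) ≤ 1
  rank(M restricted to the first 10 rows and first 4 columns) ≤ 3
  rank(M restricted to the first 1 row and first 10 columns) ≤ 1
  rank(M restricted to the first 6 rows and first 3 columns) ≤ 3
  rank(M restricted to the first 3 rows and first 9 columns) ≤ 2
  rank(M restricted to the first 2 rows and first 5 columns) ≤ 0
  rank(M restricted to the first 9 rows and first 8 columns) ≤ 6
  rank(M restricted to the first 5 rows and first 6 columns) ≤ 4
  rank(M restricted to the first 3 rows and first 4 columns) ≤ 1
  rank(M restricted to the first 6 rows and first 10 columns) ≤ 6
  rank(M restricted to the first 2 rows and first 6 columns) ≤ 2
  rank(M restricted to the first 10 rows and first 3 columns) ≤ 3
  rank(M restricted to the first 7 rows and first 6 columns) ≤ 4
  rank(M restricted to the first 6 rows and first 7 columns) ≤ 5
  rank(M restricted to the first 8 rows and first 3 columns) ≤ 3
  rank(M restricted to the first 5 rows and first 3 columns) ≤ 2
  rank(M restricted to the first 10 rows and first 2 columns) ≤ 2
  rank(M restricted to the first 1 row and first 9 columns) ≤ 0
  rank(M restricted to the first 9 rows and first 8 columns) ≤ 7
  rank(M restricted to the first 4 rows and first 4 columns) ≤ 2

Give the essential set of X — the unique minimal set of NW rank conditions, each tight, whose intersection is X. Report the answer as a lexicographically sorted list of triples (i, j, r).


Recovering R(i,j) via the rank-extension bound from the 38 conditions:

  R[1]: 0, 0, 0, 0, 0, 0, 0, 0, 0, 1, 1
  R[2]: 0, 0, 0, 0, 0, 1, 1, 1, 1, 2, 2
  R[3]: 0, 1, 1, 1, 1, 2, 2, 2, 2, 3, 3
  R[4]: 0, 1, 1, 1, 1, 2, 3, 3, 3, 4, 4
  R[5]: 0, 1, 2, 2, 2, 3, 4, 4, 4, 5, 5
  R[6]: 1, 2, 3, 3, 3, 4, 5, 5, 5, 6, 6
  R[7]: 1, 2, 3, 3, 3, 4, 5, 5, 6, 7, 7
  R[8]: 1, 2, 3, 3, 4, 5, 6, 6, 7, 8, 8
  R[9]: 1, 2, 3, 3, 4, 5, 6, 6, 7, 8, 9
  R[10]: 1, 2, 3, 3, 4, 5, 6, 7, 8, 9, 10
  R[11]: 1, 2, 3, 4, 5, 6, 7, 8, 9, 10, 11

hence w(1..11) = (10, 6, 2, 7, 3, 1, 9, 5, 11, 8, 4).

|D(w)|=27, |Ess(w)|=8:

[(1, 9, 0), (2, 5, 0), (4, 5, 1), (5, 1, 0), (7, 5, 3), (7, 8, 5), (9, 8, 6), (10, 4, 3)]


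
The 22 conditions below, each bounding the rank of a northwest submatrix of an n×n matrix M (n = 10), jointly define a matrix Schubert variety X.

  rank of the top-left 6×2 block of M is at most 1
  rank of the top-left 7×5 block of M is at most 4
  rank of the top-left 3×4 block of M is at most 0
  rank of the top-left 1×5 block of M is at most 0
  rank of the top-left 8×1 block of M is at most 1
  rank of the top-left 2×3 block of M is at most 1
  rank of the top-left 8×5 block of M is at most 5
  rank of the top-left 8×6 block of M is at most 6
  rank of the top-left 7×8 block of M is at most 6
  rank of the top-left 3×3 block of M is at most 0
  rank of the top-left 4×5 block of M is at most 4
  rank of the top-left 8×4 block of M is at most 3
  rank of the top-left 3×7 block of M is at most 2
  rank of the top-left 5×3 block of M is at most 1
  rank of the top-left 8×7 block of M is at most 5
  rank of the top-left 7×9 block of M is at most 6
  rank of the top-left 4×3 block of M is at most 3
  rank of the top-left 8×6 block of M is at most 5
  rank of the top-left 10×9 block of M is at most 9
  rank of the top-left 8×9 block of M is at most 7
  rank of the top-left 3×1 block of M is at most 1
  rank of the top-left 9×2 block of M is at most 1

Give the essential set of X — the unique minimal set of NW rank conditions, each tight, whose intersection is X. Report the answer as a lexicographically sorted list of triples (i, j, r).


Recovering R(i,j) via the rank-extension bound from the 22 conditions:

  0  0  0  0  0  1  1  1  1  1
  0  0  0  0  1  2  2  2  2  2
  0  0  0  0  1  2  2  3  3  3
  1  1  1  1  2  3  3  4  4  4
  1  1  1  2  3  4  4  5  5  5
  1  1  2  3  4  5  5  6  6  6
  1  1  2  3  4  5  5  6  6  7
  1  1  2  3  4  5  5  6  7  8
  1  1  2  3  4  5  6  7  8  9
  1  2  3  4  5  6  7  8  9  10

hence w(1..10) = (6, 5, 8, 1, 4, 3, 10, 9, 7, 2).

D(w) has 23 cells with 7 SE-corners; essential set:

[(1, 5, 0), (3, 4, 0), (3, 7, 2), (5, 3, 1), (7, 9, 6), (8, 7, 5), (9, 2, 1)]
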